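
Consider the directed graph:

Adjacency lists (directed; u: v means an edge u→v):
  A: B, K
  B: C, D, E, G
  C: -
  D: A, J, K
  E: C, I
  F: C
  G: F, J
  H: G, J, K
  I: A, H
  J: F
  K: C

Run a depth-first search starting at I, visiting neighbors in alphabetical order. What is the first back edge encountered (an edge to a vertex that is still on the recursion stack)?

D→A

DFS from I (visiting neighbors in alphabetical order); mark gray on enter, black on exit:
I gray
  A gray
    B gray
      C gray
      C black
      D gray
        D→A: A is gray → back edge
First back edge: D → A.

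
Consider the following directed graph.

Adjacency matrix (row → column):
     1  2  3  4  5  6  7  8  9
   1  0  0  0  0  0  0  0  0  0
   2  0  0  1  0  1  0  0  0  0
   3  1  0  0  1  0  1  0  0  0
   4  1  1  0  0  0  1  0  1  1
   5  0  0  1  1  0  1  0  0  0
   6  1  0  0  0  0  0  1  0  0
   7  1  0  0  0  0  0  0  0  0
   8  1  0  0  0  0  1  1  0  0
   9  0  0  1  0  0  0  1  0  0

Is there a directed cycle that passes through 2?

Yes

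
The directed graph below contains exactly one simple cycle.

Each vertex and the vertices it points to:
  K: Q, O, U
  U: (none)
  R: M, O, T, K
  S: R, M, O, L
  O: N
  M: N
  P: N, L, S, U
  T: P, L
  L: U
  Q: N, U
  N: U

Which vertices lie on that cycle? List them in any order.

DFS with gray/black marking from S:
S gray
  R gray
    M gray
      N gray
        U gray
        U black
      N black
    M black
    O gray
      O→N: N black — skip
    O black
    T gray
      P gray
        P→N: N black — skip
        L gray
          L→U: U black — skip
        L black
        P→S: S is gray → back edge
Back edge closes the cycle S → R → T → P → S; its vertices are {P, R, S, T}.

P, R, S, T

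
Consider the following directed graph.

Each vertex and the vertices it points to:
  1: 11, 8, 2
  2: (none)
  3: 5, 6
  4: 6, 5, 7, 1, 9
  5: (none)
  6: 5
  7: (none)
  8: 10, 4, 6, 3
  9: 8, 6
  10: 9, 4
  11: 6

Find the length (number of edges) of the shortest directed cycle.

3

For each vertex v, BFS finds the shortest path from v back to v.
The shortest such closed walk is 8 → 4 → 9 → 8, length 3.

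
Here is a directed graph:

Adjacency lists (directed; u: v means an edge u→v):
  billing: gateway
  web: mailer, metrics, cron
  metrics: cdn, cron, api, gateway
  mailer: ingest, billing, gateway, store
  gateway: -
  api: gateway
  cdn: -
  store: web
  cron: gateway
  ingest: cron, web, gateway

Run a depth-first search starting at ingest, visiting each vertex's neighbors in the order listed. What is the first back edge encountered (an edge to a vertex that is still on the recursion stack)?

mailer→ingest

DFS from ingest (visiting each vertex's neighbors in the order listed); mark gray on enter, black on exit:
ingest gray
  cron gray
    gateway gray
    gateway black
  cron black
  web gray
    mailer gray
      mailer→ingest: ingest is gray → back edge
First back edge: mailer → ingest.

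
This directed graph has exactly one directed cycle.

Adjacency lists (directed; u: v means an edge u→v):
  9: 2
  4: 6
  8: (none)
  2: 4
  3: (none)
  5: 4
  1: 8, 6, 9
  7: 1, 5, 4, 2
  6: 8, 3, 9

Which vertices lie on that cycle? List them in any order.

2, 4, 6, 9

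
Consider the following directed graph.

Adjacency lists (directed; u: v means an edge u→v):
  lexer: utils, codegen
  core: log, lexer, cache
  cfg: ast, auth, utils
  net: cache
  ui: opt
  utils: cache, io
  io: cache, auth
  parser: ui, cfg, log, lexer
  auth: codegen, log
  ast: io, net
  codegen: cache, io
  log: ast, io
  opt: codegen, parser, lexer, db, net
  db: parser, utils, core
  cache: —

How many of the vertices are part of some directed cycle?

9

A vertex is on a directed cycle iff it belongs to a strongly connected component of size ≥ 2 (or has a self-loop).
The vertices on cycles are {db, io, ui, ast, log, opt, auth, parser, codegen} — 9 in total.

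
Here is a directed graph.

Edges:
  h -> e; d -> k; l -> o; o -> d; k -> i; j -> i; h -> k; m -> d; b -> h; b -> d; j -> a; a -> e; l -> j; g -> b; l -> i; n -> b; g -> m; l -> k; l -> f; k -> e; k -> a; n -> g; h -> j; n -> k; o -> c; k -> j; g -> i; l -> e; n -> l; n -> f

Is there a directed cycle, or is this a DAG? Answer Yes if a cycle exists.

DFS with white/gray/black marking, starting from n:
n gray
  b gray
    h gray
      k gray
        e gray
        e black
        j gray
          a gray
            a→e: e black — skip
          a black
          i gray
          i black
        j black
        k→a: a black — skip
        k→i: i black — skip
      k black
      h→e: e black — skip
      h→j: j black — skip
    h black
    d gray
      d→k: k black — skip
    d black
  b black
  g gray
    g→b: b black — skip
    m gray
      m→d: d black — skip
    m black
    g→i: i black — skip
  g black
  n→k: k black — skip
  f gray
  f black
  l gray
    l→k: k black — skip
    o gray
      o→d: d black — skip
      c gray
      c black
    o black
    l→e: e black — skip
    l→j: j black — skip
    l→i: i black — skip
    l→f: f black — skip
  l black
n black
Every edge goes to a white or black vertex — no back edge, so the graph is acyclic.

No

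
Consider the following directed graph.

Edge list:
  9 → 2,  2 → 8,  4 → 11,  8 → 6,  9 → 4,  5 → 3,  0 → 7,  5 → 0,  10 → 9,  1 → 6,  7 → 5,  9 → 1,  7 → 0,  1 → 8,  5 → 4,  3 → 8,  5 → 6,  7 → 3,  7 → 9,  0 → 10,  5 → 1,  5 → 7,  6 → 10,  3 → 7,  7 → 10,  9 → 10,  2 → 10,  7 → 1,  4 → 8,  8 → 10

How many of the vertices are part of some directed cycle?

11

A vertex is on a directed cycle iff it belongs to a strongly connected component of size ≥ 2 (or has a self-loop).
The vertices on cycles are {0, 1, 2, 3, 4, 5, 6, 7, 8, 9, 10} — 11 in total.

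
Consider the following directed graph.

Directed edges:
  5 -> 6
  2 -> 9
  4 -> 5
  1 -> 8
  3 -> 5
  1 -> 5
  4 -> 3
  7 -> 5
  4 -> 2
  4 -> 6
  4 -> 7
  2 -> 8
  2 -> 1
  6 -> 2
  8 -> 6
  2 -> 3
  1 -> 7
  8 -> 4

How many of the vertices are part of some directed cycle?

8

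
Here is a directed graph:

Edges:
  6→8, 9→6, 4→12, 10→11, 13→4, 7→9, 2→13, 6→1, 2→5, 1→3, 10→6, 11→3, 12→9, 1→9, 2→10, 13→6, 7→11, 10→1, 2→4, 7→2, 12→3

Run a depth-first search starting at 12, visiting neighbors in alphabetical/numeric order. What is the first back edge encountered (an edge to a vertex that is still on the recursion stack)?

1→9

DFS from 12 (visiting neighbors in alphabetical/numeric order); mark gray on enter, black on exit:
12 gray
  3 gray
  3 black
  9 gray
    6 gray
      1 gray
        1→3: 3 black — skip
        1→9: 9 is gray → back edge
First back edge: 1 → 9.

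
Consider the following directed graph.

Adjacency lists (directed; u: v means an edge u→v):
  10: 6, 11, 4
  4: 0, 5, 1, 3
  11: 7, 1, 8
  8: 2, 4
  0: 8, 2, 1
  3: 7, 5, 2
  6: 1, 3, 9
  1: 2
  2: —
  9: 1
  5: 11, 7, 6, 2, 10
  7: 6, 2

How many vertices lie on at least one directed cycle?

A vertex is on a directed cycle iff it belongs to a strongly connected component of size ≥ 2 (or has a self-loop).
The vertices on cycles are {0, 3, 4, 5, 6, 7, 8, 10, 11} — 9 in total.

9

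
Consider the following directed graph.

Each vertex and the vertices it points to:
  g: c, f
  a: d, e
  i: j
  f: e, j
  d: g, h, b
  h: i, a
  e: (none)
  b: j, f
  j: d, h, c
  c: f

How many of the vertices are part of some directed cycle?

9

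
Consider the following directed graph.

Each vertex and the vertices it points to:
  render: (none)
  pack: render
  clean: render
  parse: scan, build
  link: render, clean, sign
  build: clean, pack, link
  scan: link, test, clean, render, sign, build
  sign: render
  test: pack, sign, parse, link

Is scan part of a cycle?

scan is on a cycle iff scan can reach itself via ≥1 edge.
scan → test → parse → scan — yes.

Yes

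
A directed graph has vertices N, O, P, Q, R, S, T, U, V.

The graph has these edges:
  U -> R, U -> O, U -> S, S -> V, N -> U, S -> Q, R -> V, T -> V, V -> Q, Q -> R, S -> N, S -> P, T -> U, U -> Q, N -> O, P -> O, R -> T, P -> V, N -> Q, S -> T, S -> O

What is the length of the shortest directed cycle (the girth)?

For each vertex v, BFS finds the shortest path from v back to v.
The shortest such closed walk is S → N → U → S, length 3.

3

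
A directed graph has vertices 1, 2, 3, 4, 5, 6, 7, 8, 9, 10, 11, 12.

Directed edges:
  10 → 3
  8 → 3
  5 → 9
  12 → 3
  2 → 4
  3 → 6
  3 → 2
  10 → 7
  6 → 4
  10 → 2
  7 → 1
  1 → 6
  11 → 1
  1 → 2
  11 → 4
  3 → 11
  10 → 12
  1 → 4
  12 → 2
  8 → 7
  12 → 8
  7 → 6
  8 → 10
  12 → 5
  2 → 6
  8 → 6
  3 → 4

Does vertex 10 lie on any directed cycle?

10 is on a cycle iff 10 can reach itself via ≥1 edge.
10 → 12 → 8 → 10 — yes.

Yes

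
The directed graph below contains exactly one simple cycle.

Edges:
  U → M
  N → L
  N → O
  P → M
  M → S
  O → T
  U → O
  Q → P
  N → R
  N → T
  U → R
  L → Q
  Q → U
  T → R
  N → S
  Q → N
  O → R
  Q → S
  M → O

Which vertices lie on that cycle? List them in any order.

L, N, Q

DFS with gray/black marking from L:
L gray
  Q gray
    P gray
      M gray
        S gray
        S black
        O gray
          R gray
          R black
          T gray
            T→R: R black — skip
          T black
        O black
      M black
    P black
    U gray
      U→M: M black — skip
      U→R: R black — skip
      U→O: O black — skip
    U black
    N gray
      N→O: O black — skip
      N→L: L is gray → back edge
Back edge closes the cycle L → Q → N → L; its vertices are {L, N, Q}.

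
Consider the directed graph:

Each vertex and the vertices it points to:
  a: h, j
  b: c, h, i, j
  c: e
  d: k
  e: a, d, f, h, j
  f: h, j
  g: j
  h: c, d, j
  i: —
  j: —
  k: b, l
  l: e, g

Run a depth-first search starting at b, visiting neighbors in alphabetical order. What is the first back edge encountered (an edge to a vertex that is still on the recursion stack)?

h→c

DFS from b (visiting neighbors in alphabetical order); mark gray on enter, black on exit:
b gray
  c gray
    e gray
      a gray
        h gray
          h→c: c is gray → back edge
First back edge: h → c.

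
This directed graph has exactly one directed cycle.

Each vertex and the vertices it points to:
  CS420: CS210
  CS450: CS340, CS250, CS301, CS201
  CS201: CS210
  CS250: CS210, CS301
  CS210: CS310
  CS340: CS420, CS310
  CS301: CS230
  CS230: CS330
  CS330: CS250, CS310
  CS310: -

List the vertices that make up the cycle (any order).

CS230, CS250, CS301, CS330

DFS with gray/black marking from CS250:
CS250 gray
  CS210 gray
    CS310 gray
    CS310 black
  CS210 black
  CS301 gray
    CS230 gray
      CS330 gray
        CS330→CS250: CS250 is gray → back edge
Back edge closes the cycle CS250 → CS301 → CS230 → CS330 → CS250; its vertices are {CS230, CS250, CS301, CS330}.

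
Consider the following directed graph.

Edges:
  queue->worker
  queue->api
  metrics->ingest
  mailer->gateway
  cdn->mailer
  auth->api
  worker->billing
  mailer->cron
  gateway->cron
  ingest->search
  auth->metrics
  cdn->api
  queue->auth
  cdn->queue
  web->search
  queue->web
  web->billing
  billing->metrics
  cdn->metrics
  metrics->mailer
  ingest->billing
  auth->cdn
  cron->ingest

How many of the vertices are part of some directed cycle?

9

A vertex is on a directed cycle iff it belongs to a strongly connected component of size ≥ 2 (or has a self-loop).
The vertices on cycles are {cdn, auth, cron, queue, ingest, mailer, billing, gateway, metrics} — 9 in total.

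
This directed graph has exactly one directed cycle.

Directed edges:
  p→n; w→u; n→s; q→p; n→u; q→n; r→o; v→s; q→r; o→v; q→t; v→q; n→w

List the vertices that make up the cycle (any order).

DFS with gray/black marking from q:
q gray
  n gray
    s gray
    s black
    w gray
      u gray
      u black
    w black
    n→u: u black — skip
  n black
  t gray
  t black
  r gray
    o gray
      v gray
        v→q: q is gray → back edge
Back edge closes the cycle q → r → o → v → q; its vertices are {o, q, r, v}.

o, q, r, v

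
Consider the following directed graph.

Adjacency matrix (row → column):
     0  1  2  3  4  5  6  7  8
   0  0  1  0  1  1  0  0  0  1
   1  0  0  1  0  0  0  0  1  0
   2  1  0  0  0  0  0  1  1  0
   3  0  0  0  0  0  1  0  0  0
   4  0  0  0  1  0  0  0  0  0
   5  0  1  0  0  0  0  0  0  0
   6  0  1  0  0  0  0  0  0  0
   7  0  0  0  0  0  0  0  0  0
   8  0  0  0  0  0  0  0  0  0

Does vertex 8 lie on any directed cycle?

No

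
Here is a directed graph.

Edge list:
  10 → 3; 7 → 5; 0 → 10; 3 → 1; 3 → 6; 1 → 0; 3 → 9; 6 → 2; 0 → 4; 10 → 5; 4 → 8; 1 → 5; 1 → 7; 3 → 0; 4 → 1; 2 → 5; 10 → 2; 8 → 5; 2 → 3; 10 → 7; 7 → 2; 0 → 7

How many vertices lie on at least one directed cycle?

8

A vertex is on a directed cycle iff it belongs to a strongly connected component of size ≥ 2 (or has a self-loop).
The vertices on cycles are {0, 1, 2, 3, 4, 6, 7, 10} — 8 in total.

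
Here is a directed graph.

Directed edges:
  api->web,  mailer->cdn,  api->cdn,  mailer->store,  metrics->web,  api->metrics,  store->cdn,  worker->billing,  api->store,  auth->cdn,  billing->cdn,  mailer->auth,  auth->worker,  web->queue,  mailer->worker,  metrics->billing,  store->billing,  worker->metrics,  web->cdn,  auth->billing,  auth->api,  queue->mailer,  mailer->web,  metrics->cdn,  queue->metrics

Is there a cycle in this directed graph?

Yes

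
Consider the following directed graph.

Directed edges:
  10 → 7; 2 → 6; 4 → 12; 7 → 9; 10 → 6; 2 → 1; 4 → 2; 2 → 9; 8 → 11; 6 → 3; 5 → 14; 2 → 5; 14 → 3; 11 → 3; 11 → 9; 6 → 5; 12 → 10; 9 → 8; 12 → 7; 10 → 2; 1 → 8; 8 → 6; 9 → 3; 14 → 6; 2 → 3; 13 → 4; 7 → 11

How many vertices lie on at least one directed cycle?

6

A vertex is on a directed cycle iff it belongs to a strongly connected component of size ≥ 2 (or has a self-loop).
The vertices on cycles are {5, 6, 8, 9, 11, 14} — 6 in total.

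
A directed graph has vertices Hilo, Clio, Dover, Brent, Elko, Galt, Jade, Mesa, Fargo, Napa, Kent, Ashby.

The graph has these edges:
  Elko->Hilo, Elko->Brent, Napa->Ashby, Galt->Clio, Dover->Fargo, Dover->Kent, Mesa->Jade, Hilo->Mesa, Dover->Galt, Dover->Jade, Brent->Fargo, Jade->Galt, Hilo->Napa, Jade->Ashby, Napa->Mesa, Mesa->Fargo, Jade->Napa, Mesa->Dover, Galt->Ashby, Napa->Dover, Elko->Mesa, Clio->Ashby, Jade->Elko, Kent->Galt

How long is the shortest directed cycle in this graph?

3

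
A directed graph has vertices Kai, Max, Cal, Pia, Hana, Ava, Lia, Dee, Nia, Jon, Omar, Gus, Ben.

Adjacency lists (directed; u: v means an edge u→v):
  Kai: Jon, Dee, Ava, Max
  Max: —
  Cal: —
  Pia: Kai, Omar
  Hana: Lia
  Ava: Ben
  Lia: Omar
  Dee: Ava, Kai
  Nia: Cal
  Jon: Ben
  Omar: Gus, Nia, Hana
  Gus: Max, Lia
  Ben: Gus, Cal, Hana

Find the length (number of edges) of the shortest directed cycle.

For each vertex v, BFS finds the shortest path from v back to v.
The shortest such closed walk is Kai → Dee → Kai, length 2.

2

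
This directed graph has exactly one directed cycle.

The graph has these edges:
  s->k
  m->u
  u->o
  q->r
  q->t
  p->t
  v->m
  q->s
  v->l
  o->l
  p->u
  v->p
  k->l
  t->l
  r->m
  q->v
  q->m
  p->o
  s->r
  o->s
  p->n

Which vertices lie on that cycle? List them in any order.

DFS with gray/black marking from s:
s gray
  k gray
    l gray
    l black
  k black
  r gray
    m gray
      u gray
        o gray
          o→s: s is gray → back edge
Back edge closes the cycle s → r → m → u → o → s; its vertices are {m, o, r, s, u}.

m, o, r, s, u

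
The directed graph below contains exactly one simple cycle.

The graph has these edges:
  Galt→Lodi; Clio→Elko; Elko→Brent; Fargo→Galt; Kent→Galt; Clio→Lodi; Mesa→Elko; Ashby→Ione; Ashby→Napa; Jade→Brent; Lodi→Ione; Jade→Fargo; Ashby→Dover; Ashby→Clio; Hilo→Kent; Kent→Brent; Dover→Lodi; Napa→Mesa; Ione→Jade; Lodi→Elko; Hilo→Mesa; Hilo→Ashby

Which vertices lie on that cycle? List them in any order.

Galt, Ione, Jade, Lodi, Fargo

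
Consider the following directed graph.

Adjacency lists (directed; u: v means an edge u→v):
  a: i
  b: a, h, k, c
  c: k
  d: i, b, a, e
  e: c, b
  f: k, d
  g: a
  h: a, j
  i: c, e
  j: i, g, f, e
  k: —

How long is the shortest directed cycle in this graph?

For each vertex v, BFS finds the shortest path from v back to v.
The shortest such closed walk is j → e → b → h → j, length 4.

4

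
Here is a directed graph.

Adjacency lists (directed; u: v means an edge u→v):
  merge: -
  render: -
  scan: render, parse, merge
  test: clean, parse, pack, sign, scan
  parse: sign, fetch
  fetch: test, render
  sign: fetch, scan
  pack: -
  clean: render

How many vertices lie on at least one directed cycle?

5

A vertex is on a directed cycle iff it belongs to a strongly connected component of size ≥ 2 (or has a self-loop).
The vertices on cycles are {scan, sign, test, fetch, parse} — 5 in total.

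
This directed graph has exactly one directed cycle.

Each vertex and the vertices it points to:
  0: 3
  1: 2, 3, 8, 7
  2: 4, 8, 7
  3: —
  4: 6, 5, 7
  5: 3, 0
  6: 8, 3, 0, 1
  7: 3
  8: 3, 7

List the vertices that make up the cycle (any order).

1, 2, 4, 6

DFS with gray/black marking from 2:
2 gray
  4 gray
    6 gray
      8 gray
        3 gray
        3 black
        7 gray
          7→3: 3 black — skip
        7 black
      8 black
      6→3: 3 black — skip
      0 gray
        0→3: 3 black — skip
      0 black
      1 gray
        1→2: 2 is gray → back edge
Back edge closes the cycle 2 → 4 → 6 → 1 → 2; its vertices are {1, 2, 4, 6}.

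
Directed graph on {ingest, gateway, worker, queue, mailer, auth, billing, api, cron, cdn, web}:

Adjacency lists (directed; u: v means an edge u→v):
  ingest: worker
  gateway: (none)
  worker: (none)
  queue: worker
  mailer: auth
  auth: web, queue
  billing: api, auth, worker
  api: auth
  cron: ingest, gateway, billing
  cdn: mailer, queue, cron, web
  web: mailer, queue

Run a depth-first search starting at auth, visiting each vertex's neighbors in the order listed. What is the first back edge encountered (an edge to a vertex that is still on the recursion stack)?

DFS from auth (visiting each vertex's neighbors in the order listed); mark gray on enter, black on exit:
auth gray
  web gray
    mailer gray
      mailer→auth: auth is gray → back edge
First back edge: mailer → auth.

mailer->auth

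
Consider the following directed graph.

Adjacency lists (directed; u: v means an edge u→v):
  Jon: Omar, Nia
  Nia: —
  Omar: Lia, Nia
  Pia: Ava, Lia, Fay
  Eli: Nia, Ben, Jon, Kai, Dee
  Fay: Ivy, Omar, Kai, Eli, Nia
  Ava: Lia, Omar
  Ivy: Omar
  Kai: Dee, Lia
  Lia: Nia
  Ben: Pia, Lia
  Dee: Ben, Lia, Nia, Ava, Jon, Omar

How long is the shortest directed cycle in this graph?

4

For each vertex v, BFS finds the shortest path from v back to v.
The shortest such closed walk is Fay → Eli → Ben → Pia → Fay, length 4.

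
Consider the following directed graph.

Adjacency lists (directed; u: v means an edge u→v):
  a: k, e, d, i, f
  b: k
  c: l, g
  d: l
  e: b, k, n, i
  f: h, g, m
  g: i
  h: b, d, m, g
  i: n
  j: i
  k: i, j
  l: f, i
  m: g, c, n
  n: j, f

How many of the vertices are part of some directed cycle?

12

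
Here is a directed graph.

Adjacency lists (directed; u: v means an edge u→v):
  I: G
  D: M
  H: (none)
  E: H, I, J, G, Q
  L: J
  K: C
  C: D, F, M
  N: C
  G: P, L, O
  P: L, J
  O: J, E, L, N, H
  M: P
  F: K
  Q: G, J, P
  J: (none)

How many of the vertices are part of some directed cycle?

8

A vertex is on a directed cycle iff it belongs to a strongly connected component of size ≥ 2 (or has a self-loop).
The vertices on cycles are {C, E, F, G, I, K, O, Q} — 8 in total.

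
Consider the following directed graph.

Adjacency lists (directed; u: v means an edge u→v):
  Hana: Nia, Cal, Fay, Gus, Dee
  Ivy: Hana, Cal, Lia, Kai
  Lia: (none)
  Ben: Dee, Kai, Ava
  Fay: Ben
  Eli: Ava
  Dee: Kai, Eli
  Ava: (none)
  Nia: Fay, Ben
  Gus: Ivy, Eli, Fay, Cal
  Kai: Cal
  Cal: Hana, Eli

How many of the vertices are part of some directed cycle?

9

A vertex is on a directed cycle iff it belongs to a strongly connected component of size ≥ 2 (or has a self-loop).
The vertices on cycles are {Ben, Cal, Dee, Fay, Gus, Ivy, Kai, Nia, Hana} — 9 in total.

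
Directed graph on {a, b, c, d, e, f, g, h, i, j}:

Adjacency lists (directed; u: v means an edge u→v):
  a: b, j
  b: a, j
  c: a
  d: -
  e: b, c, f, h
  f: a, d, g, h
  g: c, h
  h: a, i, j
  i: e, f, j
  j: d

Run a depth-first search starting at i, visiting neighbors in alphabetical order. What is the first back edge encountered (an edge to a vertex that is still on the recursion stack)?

DFS from i (visiting neighbors in alphabetical order); mark gray on enter, black on exit:
i gray
  e gray
    b gray
      a gray
        a→b: b is gray → back edge
First back edge: a → b.

a->b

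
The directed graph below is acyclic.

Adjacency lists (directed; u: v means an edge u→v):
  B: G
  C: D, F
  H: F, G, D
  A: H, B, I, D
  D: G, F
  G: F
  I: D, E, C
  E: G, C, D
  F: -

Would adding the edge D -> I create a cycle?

Adding D→I creates a cycle iff I can already reach D.
Path from I: I → D.
So I → … → D → I is a cycle.

Yes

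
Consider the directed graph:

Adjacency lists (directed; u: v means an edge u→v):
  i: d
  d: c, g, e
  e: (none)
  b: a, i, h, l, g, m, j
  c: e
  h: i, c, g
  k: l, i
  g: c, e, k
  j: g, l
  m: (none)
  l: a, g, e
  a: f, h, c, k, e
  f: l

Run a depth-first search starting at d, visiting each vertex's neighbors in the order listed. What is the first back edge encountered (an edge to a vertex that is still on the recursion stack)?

f→l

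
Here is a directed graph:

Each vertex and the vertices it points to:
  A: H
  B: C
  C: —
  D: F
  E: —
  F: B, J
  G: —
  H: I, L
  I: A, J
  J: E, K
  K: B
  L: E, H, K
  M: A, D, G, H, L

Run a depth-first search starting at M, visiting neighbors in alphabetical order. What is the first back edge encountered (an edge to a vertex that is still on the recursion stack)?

I→A

DFS from M (visiting neighbors in alphabetical order); mark gray on enter, black on exit:
M gray
  A gray
    H gray
      I gray
        I→A: A is gray → back edge
First back edge: I → A.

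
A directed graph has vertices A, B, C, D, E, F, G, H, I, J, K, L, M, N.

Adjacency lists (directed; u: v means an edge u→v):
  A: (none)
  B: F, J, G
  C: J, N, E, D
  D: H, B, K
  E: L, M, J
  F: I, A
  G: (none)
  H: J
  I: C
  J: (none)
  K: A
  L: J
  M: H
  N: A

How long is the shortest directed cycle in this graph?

5

For each vertex v, BFS finds the shortest path from v back to v.
The shortest such closed walk is C → D → B → F → I → C, length 5.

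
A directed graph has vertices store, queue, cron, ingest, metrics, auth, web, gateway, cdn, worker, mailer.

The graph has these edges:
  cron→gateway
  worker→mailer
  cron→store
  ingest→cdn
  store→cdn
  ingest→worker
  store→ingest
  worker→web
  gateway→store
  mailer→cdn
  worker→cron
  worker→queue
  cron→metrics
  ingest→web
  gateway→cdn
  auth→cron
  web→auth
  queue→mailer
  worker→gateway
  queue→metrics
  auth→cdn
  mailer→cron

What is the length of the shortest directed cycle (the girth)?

4

For each vertex v, BFS finds the shortest path from v back to v.
The shortest such closed walk is ingest → worker → cron → store → ingest, length 4.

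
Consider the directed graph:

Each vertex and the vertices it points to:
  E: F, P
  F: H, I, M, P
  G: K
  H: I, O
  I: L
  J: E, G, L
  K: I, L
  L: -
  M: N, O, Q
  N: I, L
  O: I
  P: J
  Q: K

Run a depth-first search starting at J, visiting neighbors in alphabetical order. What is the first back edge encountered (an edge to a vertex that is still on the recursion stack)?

P→J

DFS from J (visiting neighbors in alphabetical order); mark gray on enter, black on exit:
J gray
  E gray
    F gray
      H gray
        I gray
          L gray
          L black
        I black
        O gray
          O→I: I black — skip
        O black
      H black
      F→I: I black — skip
      M gray
        N gray
          N→I: I black — skip
          N→L: L black — skip
        N black
        M→O: O black — skip
        Q gray
          K gray
            K→I: I black — skip
            K→L: L black — skip
          K black
        Q black
      M black
      P gray
        P→J: J is gray → back edge
First back edge: P → J.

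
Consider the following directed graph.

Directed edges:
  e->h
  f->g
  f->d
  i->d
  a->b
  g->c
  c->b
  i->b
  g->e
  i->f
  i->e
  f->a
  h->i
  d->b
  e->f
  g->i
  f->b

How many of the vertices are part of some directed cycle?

5

A vertex is on a directed cycle iff it belongs to a strongly connected component of size ≥ 2 (or has a self-loop).
The vertices on cycles are {e, f, g, h, i} — 5 in total.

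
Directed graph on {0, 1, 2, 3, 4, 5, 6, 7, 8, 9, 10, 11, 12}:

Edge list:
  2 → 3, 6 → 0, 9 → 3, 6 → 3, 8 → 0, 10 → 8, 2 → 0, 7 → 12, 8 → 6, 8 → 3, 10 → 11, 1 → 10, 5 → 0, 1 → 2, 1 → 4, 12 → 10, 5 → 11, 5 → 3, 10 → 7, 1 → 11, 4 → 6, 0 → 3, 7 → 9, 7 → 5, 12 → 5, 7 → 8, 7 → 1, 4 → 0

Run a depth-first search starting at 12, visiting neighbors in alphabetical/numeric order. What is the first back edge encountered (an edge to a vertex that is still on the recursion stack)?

1->10

DFS from 12 (visiting neighbors in alphabetical/numeric order); mark gray on enter, black on exit:
12 gray
  5 gray
    0 gray
      3 gray
      3 black
    0 black
    5→3: 3 black — skip
    11 gray
    11 black
  5 black
  10 gray
    7 gray
      1 gray
        2 gray
          2→0: 0 black — skip
          2→3: 3 black — skip
        2 black
        4 gray
          4→0: 0 black — skip
          6 gray
            6→0: 0 black — skip
            6→3: 3 black — skip
          6 black
        4 black
        1→10: 10 is gray → back edge
First back edge: 1 → 10.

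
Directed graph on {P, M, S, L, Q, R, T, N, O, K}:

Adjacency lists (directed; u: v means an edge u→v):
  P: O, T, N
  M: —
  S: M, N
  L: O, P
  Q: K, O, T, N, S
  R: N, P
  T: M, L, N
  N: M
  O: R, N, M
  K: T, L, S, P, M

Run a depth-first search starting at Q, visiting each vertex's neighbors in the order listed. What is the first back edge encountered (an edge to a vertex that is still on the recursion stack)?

DFS from Q (visiting each vertex's neighbors in the order listed); mark gray on enter, black on exit:
Q gray
  K gray
    T gray
      M gray
      M black
      L gray
        O gray
          R gray
            N gray
              N→M: M black — skip
            N black
            P gray
              P→O: O is gray → back edge
First back edge: P → O.

P→O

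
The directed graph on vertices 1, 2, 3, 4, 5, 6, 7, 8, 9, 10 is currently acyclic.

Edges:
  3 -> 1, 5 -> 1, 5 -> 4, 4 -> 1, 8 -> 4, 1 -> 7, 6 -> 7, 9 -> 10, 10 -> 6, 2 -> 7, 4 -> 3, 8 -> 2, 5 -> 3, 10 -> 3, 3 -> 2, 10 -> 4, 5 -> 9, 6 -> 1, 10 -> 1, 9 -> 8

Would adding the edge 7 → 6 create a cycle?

Yes

Adding 7→6 creates a cycle iff 6 can already reach 7.
Path from 6: 6 → 7.
So 6 → … → 7 → 6 is a cycle.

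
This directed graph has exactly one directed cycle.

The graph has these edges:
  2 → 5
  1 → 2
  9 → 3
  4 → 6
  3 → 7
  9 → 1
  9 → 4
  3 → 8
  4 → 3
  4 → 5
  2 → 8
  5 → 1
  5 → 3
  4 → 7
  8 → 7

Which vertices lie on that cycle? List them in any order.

DFS with gray/black marking from 1:
1 gray
  2 gray
    8 gray
      7 gray
      7 black
    8 black
    5 gray
      5→1: 1 is gray → back edge
Back edge closes the cycle 1 → 2 → 5 → 1; its vertices are {1, 2, 5}.

1, 2, 5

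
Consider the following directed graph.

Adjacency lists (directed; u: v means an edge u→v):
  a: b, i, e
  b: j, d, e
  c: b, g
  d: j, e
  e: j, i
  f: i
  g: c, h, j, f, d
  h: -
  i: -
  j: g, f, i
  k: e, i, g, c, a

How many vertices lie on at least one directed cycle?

6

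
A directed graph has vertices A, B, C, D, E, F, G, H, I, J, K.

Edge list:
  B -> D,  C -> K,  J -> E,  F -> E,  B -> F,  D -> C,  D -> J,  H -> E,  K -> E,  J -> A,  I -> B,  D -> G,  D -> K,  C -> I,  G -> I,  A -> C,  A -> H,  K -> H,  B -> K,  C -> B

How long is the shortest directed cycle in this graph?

3

For each vertex v, BFS finds the shortest path from v back to v.
The shortest such closed walk is C → B → D → C, length 3.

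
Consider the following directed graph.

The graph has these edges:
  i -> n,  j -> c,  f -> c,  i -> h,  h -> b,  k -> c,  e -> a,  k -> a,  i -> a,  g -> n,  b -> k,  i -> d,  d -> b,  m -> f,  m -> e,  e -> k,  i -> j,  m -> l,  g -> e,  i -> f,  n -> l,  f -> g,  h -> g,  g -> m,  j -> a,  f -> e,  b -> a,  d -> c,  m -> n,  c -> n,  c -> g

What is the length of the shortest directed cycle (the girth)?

3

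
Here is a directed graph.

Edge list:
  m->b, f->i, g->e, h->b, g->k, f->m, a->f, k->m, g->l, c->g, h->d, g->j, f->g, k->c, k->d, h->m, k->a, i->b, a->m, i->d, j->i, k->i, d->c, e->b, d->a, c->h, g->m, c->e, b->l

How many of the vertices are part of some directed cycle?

9

A vertex is on a directed cycle iff it belongs to a strongly connected component of size ≥ 2 (or has a self-loop).
The vertices on cycles are {a, c, d, f, g, h, i, j, k} — 9 in total.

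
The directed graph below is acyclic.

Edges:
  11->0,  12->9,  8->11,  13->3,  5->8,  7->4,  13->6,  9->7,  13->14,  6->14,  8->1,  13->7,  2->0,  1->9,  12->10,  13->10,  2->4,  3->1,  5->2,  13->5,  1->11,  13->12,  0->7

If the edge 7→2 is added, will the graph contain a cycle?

Yes

Adding 7→2 creates a cycle iff 2 can already reach 7.
Path from 2: 2 → 0 → 7.
So 2 → … → 7 → 2 is a cycle.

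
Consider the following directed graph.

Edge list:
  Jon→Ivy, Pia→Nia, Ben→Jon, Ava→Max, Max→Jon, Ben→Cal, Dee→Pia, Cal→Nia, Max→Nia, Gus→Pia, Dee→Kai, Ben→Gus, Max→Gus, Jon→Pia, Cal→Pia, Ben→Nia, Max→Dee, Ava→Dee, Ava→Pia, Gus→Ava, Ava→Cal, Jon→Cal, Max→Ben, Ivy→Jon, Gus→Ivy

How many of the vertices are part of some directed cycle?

A vertex is on a directed cycle iff it belongs to a strongly connected component of size ≥ 2 (or has a self-loop).
The vertices on cycles are {Ava, Ben, Gus, Ivy, Jon, Max} — 6 in total.

6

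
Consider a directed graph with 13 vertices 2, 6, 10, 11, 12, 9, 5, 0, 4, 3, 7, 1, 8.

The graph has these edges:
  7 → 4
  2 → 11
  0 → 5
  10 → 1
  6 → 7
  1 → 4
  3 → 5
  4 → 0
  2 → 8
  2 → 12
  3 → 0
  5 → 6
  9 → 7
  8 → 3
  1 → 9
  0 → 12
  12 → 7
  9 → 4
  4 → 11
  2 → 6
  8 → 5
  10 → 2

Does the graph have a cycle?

Yes

DFS with white/gray/black marking, starting from 8:
8 gray
  3 gray
    0 gray
      12 gray
        7 gray
          4 gray
            4→0: 0 is gray → back edge
Back edge found, so a cycle exists: 0 → 12 → 7 → 4 → 0.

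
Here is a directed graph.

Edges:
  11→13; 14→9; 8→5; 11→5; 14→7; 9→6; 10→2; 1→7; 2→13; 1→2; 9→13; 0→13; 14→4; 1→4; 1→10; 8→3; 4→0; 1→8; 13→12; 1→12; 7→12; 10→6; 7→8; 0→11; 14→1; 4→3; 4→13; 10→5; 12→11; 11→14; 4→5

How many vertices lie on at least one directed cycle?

A vertex is on a directed cycle iff it belongs to a strongly connected component of size ≥ 2 (or has a self-loop).
The vertices on cycles are {0, 1, 2, 4, 7, 9, 10, 11, 12, 13, 14} — 11 in total.

11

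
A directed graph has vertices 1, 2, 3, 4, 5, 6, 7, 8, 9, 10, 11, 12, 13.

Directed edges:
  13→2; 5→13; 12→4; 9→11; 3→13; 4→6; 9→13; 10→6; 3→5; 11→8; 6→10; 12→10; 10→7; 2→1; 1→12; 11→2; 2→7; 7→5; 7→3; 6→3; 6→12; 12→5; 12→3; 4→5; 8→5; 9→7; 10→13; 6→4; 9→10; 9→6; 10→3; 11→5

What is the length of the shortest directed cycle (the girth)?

For each vertex v, BFS finds the shortest path from v back to v.
The shortest such closed walk is 6 → 10 → 6, length 2.

2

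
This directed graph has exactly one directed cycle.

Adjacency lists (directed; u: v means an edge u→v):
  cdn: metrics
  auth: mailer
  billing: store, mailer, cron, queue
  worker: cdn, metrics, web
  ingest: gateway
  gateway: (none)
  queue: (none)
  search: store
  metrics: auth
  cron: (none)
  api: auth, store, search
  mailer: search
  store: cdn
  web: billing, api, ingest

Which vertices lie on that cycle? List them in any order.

DFS with gray/black marking from cdn:
cdn gray
  metrics gray
    auth gray
      mailer gray
        search gray
          store gray
            store→cdn: cdn is gray → back edge
Back edge closes the cycle cdn → metrics → auth → mailer → search → store → cdn; its vertices are {cdn, auth, store, mailer, search, metrics}.

cdn, auth, store, mailer, search, metrics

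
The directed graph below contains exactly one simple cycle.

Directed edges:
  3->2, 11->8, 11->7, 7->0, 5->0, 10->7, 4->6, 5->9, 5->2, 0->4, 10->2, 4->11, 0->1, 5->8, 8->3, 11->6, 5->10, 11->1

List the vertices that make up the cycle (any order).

DFS with gray/black marking from 0:
0 gray
  1 gray
  1 black
  4 gray
    11 gray
      11→1: 1 black — skip
      7 gray
        7→0: 0 is gray → back edge
Back edge closes the cycle 0 → 4 → 11 → 7 → 0; its vertices are {0, 4, 7, 11}.

0, 4, 7, 11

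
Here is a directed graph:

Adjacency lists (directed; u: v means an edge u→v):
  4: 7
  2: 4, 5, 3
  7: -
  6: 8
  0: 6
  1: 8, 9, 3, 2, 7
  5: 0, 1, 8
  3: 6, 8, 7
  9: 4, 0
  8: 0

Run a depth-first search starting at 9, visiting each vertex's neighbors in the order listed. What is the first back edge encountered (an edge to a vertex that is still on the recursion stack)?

DFS from 9 (visiting each vertex's neighbors in the order listed); mark gray on enter, black on exit:
9 gray
  4 gray
    7 gray
    7 black
  4 black
  0 gray
    6 gray
      8 gray
        8→0: 0 is gray → back edge
First back edge: 8 → 0.

8->0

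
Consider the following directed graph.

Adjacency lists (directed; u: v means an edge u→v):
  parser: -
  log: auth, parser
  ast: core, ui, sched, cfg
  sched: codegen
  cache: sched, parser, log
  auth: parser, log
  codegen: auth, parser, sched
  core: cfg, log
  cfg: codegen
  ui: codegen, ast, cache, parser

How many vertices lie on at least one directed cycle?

A vertex is on a directed cycle iff it belongs to a strongly connected component of size ≥ 2 (or has a self-loop).
The vertices on cycles are {ui, ast, log, auth, sched, codegen} — 6 in total.

6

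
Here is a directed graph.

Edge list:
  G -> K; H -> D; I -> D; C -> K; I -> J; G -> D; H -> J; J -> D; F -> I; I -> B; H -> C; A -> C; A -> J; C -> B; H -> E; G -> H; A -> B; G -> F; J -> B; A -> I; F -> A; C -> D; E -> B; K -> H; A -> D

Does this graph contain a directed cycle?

Yes

DFS with white/gray/black marking, starting from B:
B gray
B black
A gray
  I gray
    D gray
    D black
    J gray
      J→D: D black — skip
      J→B: B black — skip
    J black
    I→B: B black — skip
  I black
  A→J: J black — skip
  C gray
    C→D: D black — skip
    C→B: B black — skip
    K gray
      H gray
        H→C: C is gray → back edge
Back edge found, so a cycle exists: C → K → H → C.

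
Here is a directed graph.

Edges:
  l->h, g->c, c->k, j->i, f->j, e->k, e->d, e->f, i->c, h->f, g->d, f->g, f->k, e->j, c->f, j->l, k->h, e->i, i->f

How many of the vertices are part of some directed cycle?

A vertex is on a directed cycle iff it belongs to a strongly connected component of size ≥ 2 (or has a self-loop).
The vertices on cycles are {c, f, g, h, i, j, k, l} — 8 in total.

8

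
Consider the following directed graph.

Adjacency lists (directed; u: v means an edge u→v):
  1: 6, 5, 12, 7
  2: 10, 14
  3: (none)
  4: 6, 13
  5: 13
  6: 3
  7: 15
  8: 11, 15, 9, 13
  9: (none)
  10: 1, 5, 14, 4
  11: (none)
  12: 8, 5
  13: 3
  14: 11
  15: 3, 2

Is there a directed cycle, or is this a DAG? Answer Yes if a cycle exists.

Yes

DFS with white/gray/black marking, starting from 1:
1 gray
  6 gray
    3 gray
    3 black
  6 black
  5 gray
    13 gray
      13→3: 3 black — skip
    13 black
  5 black
  12 gray
    8 gray
      11 gray
      11 black
      15 gray
        15→3: 3 black — skip
        2 gray
          10 gray
            10→1: 1 is gray → back edge
Back edge found, so a cycle exists: 1 → 12 → 8 → 15 → 2 → 10 → 1.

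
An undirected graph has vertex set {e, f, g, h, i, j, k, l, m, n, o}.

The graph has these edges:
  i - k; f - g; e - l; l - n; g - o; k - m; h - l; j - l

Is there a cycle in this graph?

No

DFS, tracking each vertex's parent; an edge to a visited non-parent vertex closes a cycle.
Start from g:
visit g (parent –)
  visit f (parent g)
    f–g: parent, skip
  visit o (parent g)
    o–g: parent, skip
visit e (parent –)
  visit l (parent e)
    visit j (parent l)
      j–l: parent, skip
    l–e: parent, skip
    visit h (parent l)
      h–l: parent, skip
    visit n (parent l)
      n–l: parent, skip
visit i (parent –)
  visit k (parent i)
    k–i: parent, skip
    visit m (parent k)
      m–k: parent, skip
No non-parent visited neighbor found — the graph is a forest.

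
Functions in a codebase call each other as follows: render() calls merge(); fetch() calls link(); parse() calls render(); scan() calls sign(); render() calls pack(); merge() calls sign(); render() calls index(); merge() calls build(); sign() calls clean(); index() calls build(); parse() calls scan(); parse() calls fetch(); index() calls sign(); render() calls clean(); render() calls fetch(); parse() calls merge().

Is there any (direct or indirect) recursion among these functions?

DFS with white/gray/black marking, starting from build:
build gray
build black
index gray
  sign gray
    clean gray
    clean black
  sign black
  index→build: build black — skip
index black
render gray
  pack gray
  pack black
  render→clean: clean black — skip
  merge gray
    merge→sign: sign black — skip
    merge→build: build black — skip
  merge black
  render→index: index black — skip
  fetch gray
    link gray
    link black
  fetch black
render black
parse gray
  parse→fetch: fetch black — skip
  parse→render: render black — skip
  parse→merge: merge black — skip
  scan gray
    scan→sign: sign black — skip
  scan black
parse black
Every edge goes to a white or black vertex — no back edge, so the graph is acyclic.

No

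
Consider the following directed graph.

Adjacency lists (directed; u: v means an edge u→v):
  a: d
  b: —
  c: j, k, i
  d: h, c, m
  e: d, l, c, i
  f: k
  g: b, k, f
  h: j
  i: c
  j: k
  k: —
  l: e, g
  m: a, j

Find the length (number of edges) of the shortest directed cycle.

For each vertex v, BFS finds the shortest path from v back to v.
The shortest such closed walk is e → l → e, length 2.

2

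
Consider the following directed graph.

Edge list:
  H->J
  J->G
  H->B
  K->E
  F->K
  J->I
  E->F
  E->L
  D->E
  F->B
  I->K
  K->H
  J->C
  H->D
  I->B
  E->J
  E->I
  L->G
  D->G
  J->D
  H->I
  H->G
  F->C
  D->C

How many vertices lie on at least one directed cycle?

7

A vertex is on a directed cycle iff it belongs to a strongly connected component of size ≥ 2 (or has a self-loop).
The vertices on cycles are {D, E, F, H, I, J, K} — 7 in total.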